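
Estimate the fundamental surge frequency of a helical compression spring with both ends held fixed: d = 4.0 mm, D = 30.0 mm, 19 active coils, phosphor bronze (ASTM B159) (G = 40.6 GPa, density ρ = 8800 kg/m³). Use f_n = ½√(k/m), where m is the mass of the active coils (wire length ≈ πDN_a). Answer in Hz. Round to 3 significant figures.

k = Gd⁴/(8D³N_a) = (40.6×10³)(4.0⁴)/(8·30.0³·19) = 2.5326 N/mm = 2532.6 N/m
Wire length L = πDN_a = π·30.0·19 = 1790.7 mm
m = ρ·(πd²/4)·L = 8800 × 12.566×10⁻⁶ m² × 1.7907 m = 0.19802 kg
f_n = ½√(k/m) = 0.5·√(2532.6/0.19802) = 0.5·√(12789) = 56.545 Hz

56.5 Hz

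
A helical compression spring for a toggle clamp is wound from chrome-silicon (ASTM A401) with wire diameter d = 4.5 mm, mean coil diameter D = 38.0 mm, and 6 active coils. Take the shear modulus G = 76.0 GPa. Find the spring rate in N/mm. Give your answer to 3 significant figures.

k = Gd⁴/(8D³N_a) = (76.0×10³ × 4.5⁴) / (8 × 38.0³ × 6)
  = 3.11648e+07 / 2.63386e+06 = 11.832 N/mm

11.8 N/mm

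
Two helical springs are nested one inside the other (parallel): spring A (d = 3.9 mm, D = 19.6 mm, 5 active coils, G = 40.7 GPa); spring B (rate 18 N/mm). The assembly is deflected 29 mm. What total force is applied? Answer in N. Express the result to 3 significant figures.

1430 N

k_A = Gd⁴/(8D³N_a) = (40.7×10³)(3.9⁴)/(8·19.6³·5) = 31.263 N/mm
Parallel: k_eq = 31.263 + 18 = 49.263 N/mm
F = k_eq·δ = 49.263·29 = 1428.6 N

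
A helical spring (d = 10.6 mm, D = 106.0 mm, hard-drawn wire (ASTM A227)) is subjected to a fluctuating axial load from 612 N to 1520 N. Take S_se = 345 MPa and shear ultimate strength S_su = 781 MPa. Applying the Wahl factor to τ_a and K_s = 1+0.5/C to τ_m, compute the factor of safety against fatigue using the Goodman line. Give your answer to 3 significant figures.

C = D/d = 106.0/10.6 = 10.0000; K_W = (4C−1)/(4C−4)+0.615/C = 1.1448; K_s = 1+0.5/C = 1.0500
F_a = (F_max−F_min)/2 = 454 N; F_m = (F_max+F_min)/2 = 1066 N
τ_a = K_W·8F_aD/(πd³) = 1.1448 × 102.89 = 117.79 MPa
τ_m = K_s·8F_mD/(πd³) = 1.0500 × 241.59 = 253.67 MPa
Goodman: 1/n_f = τ_a/S_se + τ_m/S_su = 117.79/345 + 253.67/781 = 0.34143 + 0.32481 = 0.66624
n_f = 1/0.66624 = 1.501

1.50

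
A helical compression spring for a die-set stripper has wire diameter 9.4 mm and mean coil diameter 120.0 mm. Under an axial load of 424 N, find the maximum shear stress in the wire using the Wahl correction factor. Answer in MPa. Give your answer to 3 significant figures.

Spring index C = D/d = 120.0/9.4 = 12.7660
K_W = (4C−1)/(4C−4) + 0.615/C = 50.064/47.064 + 0.0482 = 1.1119
τ₀ = 8FD/(πd³) = 8·424·120.0/(π·9.4³) = 407040/2609.4 = 155.99 MPa
τ_max = K·τ₀ = 1.1119 × 155.99 = 173.45 MPa

173 MPa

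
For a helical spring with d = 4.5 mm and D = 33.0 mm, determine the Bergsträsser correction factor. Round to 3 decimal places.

C = D/d = 33.0/4.5 = 7.3333
K_B = (4C+2)/(4C−3) = 31.333/26.333 = 1.1899

1.190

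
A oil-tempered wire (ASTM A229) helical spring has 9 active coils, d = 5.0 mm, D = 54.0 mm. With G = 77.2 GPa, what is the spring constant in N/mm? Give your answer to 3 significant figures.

4.26 N/mm

k = Gd⁴/(8D³N_a) = (77.2×10³ × 5.0⁴) / (8 × 54.0³ × 9)
  = 4.825e+07 / 1.13374e+07 = 4.2558 N/mm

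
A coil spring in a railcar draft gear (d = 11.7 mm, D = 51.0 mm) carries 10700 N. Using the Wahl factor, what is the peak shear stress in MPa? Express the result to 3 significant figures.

1180 MPa

Spring index C = D/d = 51.0/11.7 = 4.3590
K_W = (4C−1)/(4C−4) + 0.615/C = 16.436/13.436 + 0.1411 = 1.3644
τ₀ = 8FD/(πd³) = 8·10700·51.0/(π·11.7³) = 4.3656e+06/5031.6 = 867.63 MPa
τ_max = K·τ₀ = 1.3644 × 867.63 = 1183.8 MPa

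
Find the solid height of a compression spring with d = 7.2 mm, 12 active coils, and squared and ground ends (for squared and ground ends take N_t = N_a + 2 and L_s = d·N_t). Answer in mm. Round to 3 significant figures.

squared and ground ends: N_t = N_a + 2 = 12 + 2 = 14
L_s = d·N_t = 7.2 × 14 = 100.8 mm

101 mm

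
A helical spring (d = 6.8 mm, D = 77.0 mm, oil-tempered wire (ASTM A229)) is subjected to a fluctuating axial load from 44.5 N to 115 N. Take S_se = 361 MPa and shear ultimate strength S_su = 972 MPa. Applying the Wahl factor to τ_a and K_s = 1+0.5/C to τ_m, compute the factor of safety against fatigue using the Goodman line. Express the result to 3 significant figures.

8.19

C = D/d = 77.0/6.8 = 11.3235; K_W = (4C−1)/(4C−4)+0.615/C = 1.1270; K_s = 1+0.5/C = 1.0442
F_a = (F_max−F_min)/2 = 35.25 N; F_m = (F_max+F_min)/2 = 79.75 N
τ_a = K_W·8F_aD/(πd³) = 1.1270 × 21.982 = 24.773 MPa
τ_m = K_s·8F_mD/(πd³) = 1.0442 × 49.732 = 51.928 MPa
Goodman: 1/n_f = τ_a/S_se + τ_m/S_su = 24.773/361 + 51.928/972 = 0.06862 + 0.05342 = 0.12205
n_f = 1/0.12205 = 8.194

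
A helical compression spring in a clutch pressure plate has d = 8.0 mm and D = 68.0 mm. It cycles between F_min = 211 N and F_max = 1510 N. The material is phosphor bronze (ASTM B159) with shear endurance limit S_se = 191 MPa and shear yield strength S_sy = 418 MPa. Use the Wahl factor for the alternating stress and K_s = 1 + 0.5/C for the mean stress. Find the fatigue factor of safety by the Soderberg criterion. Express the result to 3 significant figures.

C = D/d = 68.0/8.0 = 8.5000; K_W = (4C−1)/(4C−4)+0.615/C = 1.1724; K_s = 1+0.5/C = 1.0588
F_a = (F_max−F_min)/2 = 649.5 N; F_m = (F_max+F_min)/2 = 860.5 N
τ_a = K_W·8F_aD/(πd³) = 1.1724 × 219.66 = 257.52 MPa
τ_m = K_s·8F_mD/(πd³) = 1.0588 × 291.02 = 308.14 MPa
Soderberg: 1/n_f = τ_a/S_se + τ_m/S_sy = 257.52/191 + 308.14/418 = 1.34829 + 0.73719 = 2.0855
n_f = 1/2.0855 = 0.4795

0.480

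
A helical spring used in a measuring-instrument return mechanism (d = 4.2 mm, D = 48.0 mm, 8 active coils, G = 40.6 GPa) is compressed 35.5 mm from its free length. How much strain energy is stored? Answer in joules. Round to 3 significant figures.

k = Gd⁴/(8D³N_a) = (40.6×10³)(4.2⁴)/(8·48.0³·8) = 1.7849 N/mm
U = ½kδ² = 0.5 × 1.7849 × 35.5² = 1124.7 N·mm = 1.1247 J

1.12 J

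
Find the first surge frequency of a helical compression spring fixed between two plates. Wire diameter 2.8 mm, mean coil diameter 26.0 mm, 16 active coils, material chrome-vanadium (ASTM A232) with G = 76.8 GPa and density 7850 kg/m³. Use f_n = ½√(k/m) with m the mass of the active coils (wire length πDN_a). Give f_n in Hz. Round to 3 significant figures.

91.1 Hz

k = Gd⁴/(8D³N_a) = (76.8×10³)(2.8⁴)/(8·26.0³·16) = 2.0983 N/mm = 2098.3 N/m
Wire length L = πDN_a = π·26.0·16 = 1306.9 mm
m = ρ·(πd²/4)·L = 7850 × 6.1575×10⁻⁶ m² × 1.3069 m = 0.063171 kg
f_n = ½√(k/m) = 0.5·√(2098.3/0.063171) = 0.5·√(33216) = 91.126 Hz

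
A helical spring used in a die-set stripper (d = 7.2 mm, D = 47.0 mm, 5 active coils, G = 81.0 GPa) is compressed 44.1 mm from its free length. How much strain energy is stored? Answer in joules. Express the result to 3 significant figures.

51.0 J

k = Gd⁴/(8D³N_a) = (81.0×10³)(7.2⁴)/(8·47.0³·5) = 52.416 N/mm
U = ½kδ² = 0.5 × 52.416 × 44.1² = 50969 N·mm = 50.969 J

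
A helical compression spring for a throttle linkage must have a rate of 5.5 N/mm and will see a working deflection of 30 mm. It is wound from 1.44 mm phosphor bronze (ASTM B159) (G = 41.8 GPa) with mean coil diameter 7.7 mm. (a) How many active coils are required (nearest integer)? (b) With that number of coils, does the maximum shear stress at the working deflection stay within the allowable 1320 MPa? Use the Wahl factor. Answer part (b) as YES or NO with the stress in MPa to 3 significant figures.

N_a = Gd⁴/(8D³k) = (41.8×10³)(1.44⁴)/(8·7.7³·5.5) = 8.947 → N_a = 9
Actual rate k = Gd⁴/(8D³·9) = 5.4679 N/mm
Working load F = kδ = 5.4679·30 = 164.04 N
C = 7.7/1.44 = 5.3472; K_W = (4C−1)/(4C−4)+0.615/C = 1.2875
τ_max = K_W·8FD/(πd³) = 1.2875·1077.2 = 1386.9 MPa
τ_max > 1320 MPa → exceeds allowable

(a) 9 coils; (b) NO, τ_max = 1390 MPa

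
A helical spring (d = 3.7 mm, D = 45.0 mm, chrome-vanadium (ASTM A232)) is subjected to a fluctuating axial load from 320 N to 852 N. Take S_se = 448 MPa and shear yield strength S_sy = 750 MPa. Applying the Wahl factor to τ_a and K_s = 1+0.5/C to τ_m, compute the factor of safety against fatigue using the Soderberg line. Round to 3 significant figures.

0.299

C = D/d = 45.0/3.7 = 12.1622; K_W = (4C−1)/(4C−4)+0.615/C = 1.1178; K_s = 1+0.5/C = 1.0411
F_a = (F_max−F_min)/2 = 266 N; F_m = (F_max+F_min)/2 = 586 N
τ_a = K_W·8F_aD/(πd³) = 1.1178 × 601.77 = 672.63 MPa
τ_m = K_s·8F_mD/(πd³) = 1.0411 × 1325.7 = 1380.2 MPa
Soderberg: 1/n_f = τ_a/S_se + τ_m/S_sy = 672.63/448 + 1380.2/750 = 1.50141 + 1.84027 = 3.3417
n_f = 1/3.3417 = 0.2993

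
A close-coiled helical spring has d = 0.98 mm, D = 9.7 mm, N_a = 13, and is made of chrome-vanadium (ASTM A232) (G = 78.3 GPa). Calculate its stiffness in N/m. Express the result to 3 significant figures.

k = Gd⁴/(8D³N_a) = (78.3×10³ × 0.98⁴) / (8 × 9.7³ × 13)
  = 72221.4 / 94918 = 0.76088 N/mm = 760.88 N/m

761 N/m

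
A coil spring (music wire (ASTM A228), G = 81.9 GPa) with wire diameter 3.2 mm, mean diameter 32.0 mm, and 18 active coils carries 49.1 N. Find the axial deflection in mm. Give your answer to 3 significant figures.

27.0 mm

k = Gd⁴/(8D³N_a) = (81.9×10³)(3.2⁴)/(8·32.0³·18) = 1.82 N/mm
δ = F/k = 49.1 / 1.82 = 26.978 mm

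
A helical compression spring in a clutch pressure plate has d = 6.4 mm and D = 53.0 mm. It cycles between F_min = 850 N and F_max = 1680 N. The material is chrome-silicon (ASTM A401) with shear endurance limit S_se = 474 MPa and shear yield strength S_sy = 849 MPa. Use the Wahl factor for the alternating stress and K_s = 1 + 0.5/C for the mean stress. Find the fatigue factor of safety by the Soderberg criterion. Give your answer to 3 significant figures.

0.744

C = D/d = 53.0/6.4 = 8.2812; K_W = (4C−1)/(4C−4)+0.615/C = 1.1773; K_s = 1+0.5/C = 1.0604
F_a = (F_max−F_min)/2 = 415 N; F_m = (F_max+F_min)/2 = 1265 N
τ_a = K_W·8F_aD/(πd³) = 1.1773 × 213.66 = 251.54 MPa
τ_m = K_s·8F_mD/(πd³) = 1.0604 × 651.28 = 690.6 MPa
Soderberg: 1/n_f = τ_a/S_se + τ_m/S_sy = 251.54/474 + 690.6/849 = 0.53067 + 0.81343 = 1.3441
n_f = 1/1.3441 = 0.744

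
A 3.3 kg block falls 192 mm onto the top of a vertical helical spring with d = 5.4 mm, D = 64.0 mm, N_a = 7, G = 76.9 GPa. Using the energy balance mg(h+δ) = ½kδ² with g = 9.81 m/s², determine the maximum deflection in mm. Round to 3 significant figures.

k = Gd⁴/(8D³N_a) = (76.9×10³)(5.4⁴)/(8·64.0³·7) = 4.4542 N/mm
W = mg = 3.3 × 9.81 = 32.373 N
½kδ² − Wδ − Wh = 0 → δ = (W + √(W² + 2kWh))/k
δ = (32.373 + √(1048 + 55371.7))/4.4542 = (32.373 + 237.53)/4.4542 = 60.594 mm

60.6 mm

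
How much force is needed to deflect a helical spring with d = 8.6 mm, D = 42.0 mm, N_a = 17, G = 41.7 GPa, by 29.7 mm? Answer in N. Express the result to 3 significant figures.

672 N

k = Gd⁴/(8D³N_a) = (41.7×10³)(8.6⁴)/(8·42.0³·17) = 22.638 N/mm
F = k·δ = 22.638 × 29.7 = 672.36 N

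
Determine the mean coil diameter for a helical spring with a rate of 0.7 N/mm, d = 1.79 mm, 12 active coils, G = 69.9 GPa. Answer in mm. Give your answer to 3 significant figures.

D = (Gd⁴/(8N_a·k))^(1/3) = (69.9×10³·1.79⁴/(8·12·0.7))^(1/3)
  = (10678.7)^(1/3) = 22.0212 mm

22.0 mm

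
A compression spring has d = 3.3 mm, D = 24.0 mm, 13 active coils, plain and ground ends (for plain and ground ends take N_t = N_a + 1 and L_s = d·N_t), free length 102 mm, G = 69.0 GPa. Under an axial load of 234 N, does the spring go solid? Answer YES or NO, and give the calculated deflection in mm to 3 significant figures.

NO, δ = 41.1 mm

k = Gd⁴/(8D³N_a) = (69.0×10³)(3.3⁴)/(8·24.0³·13) = 5.6916 N/mm
N_t = 14; L_s = 3.3·14 = 46.2 mm; δ_solid = L₀ − L_s = 102 − 46.2 = 55.8 mm
δ = F/k = 234/5.6916 = 41.113 mm
δ < δ_solid → spring does not go solid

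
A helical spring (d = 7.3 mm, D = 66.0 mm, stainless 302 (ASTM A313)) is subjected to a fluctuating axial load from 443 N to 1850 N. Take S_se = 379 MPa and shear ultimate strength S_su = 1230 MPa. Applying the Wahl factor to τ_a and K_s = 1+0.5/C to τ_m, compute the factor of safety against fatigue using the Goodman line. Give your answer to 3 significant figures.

C = D/d = 66.0/7.3 = 9.0411; K_W = (4C−1)/(4C−4)+0.615/C = 1.1613; K_s = 1+0.5/C = 1.0553
F_a = (F_max−F_min)/2 = 703.5 N; F_m = (F_max+F_min)/2 = 1146.5 N
τ_a = K_W·8F_aD/(πd³) = 1.1613 × 303.93 = 352.96 MPa
τ_m = K_s·8F_mD/(πd³) = 1.0553 × 495.32 = 522.72 MPa
Goodman: 1/n_f = τ_a/S_se + τ_m/S_su = 352.96/379 + 522.72/1230 = 0.93128 + 0.42497 = 1.3563
n_f = 1/1.3563 = 0.7373

0.737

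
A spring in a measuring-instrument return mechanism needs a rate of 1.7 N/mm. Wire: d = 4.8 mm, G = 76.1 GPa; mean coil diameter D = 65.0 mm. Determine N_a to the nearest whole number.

N_a = Gd⁴/(8D³k) = (76.1×10³ × 4.8⁴)/(8 × 65.0³ × 1.7)
    = 4.0397e+07 / 3.7349e+06 = 10.82 → 11 coils

11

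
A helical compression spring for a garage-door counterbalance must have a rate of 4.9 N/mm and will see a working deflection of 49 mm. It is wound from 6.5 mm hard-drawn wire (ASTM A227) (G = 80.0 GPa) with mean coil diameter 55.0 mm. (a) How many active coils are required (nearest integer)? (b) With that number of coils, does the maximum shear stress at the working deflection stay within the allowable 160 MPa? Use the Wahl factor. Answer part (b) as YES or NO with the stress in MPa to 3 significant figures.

N_a = Gd⁴/(8D³k) = (80.0×10³)(6.5⁴)/(8·55.0³·4.9) = 21.9 → N_a = 22
Actual rate k = Gd⁴/(8D³·22) = 4.8769 N/mm
Working load F = kδ = 4.8769·49 = 238.97 N
C = 55.0/6.5 = 8.4615; K_W = (4C−1)/(4C−4)+0.615/C = 1.1732
τ_max = K_W·8FD/(πd³) = 1.1732·121.87 = 142.98 MPa
τ_max ≤ 160 MPa → acceptable

(a) 22 coils; (b) YES, τ_max = 143 MPa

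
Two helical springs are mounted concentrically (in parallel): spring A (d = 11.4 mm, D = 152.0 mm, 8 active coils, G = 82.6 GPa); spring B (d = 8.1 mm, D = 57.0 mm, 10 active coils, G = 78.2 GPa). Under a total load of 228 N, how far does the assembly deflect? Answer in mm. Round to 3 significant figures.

7.88 mm

k_A = Gd⁴/(8D³N_a) = (82.6×10³)(11.4⁴)/(8·152.0³·8) = 6.2071 N/mm
k_B = Gd⁴/(8D³N_a) = (78.2×10³)(8.1⁴)/(8·57.0³·10) = 22.721 N/mm
Parallel: k_eq = 6.2071 + 22.721 = 28.928 N/mm
δ = F/k_eq = 228/28.928 = 7.8815 mm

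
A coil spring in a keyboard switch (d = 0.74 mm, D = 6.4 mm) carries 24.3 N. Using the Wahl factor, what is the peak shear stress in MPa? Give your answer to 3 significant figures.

1140 MPa

Spring index C = D/d = 6.4/0.74 = 8.6486
K_W = (4C−1)/(4C−4) + 0.615/C = 33.595/30.595 + 0.0711 = 1.1692
τ₀ = 8FD/(πd³) = 8·24.3·6.4/(π·0.74³) = 1244.16/1.273 = 977.31 MPa
τ_max = K·τ₀ = 1.1692 × 977.31 = 1142.6 MPa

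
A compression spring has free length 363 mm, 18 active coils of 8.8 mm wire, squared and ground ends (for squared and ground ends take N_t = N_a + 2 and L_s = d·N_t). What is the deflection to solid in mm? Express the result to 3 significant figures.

N_t = 20; L_s = 8.8·20 = 176 mm
δ_solid = L₀ − L_s = 363 − 176 = 187 mm

187 mm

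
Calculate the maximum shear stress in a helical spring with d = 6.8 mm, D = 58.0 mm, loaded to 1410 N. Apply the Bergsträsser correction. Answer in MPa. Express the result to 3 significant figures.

Spring index C = D/d = 58.0/6.8 = 8.5294
K_B = (4C+2)/(4C−3) = 36.118/31.118 = 1.1607
τ₀ = 8FD/(πd³) = 8·1410·58.0/(π·6.8³) = 654240/987.82 = 662.31 MPa
τ_max = K·τ₀ = 1.1607 × 662.31 = 768.73 MPa

769 MPa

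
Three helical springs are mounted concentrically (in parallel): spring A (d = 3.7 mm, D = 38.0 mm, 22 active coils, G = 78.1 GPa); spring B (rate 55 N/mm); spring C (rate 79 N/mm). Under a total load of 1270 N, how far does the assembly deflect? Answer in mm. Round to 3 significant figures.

9.37 mm

k_A = Gd⁴/(8D³N_a) = (78.1×10³)(3.7⁴)/(8·38.0³·22) = 1.5156 N/mm
Parallel: k_eq = 1.5156 + 55 + 79 = 135.52 N/mm
δ = F/k_eq = 1270/135.52 = 9.3716 mm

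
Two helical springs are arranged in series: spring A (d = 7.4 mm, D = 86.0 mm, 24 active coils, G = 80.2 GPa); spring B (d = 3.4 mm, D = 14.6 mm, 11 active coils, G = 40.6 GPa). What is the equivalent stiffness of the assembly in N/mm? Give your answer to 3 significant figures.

k_A = Gd⁴/(8D³N_a) = (80.2×10³)(7.4⁴)/(8·86.0³·24) = 1.9693 N/mm
k_B = Gd⁴/(8D³N_a) = (40.6×10³)(3.4⁴)/(8·14.6³·11) = 19.811 N/mm
Series: 1/k_eq = 1/1.9693 + 1/19.811 = 0.55828; k_eq = 1.7912 N/mm

1.79 N/mm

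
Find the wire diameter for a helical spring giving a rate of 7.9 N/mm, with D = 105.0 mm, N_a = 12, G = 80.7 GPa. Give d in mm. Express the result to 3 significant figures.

d = (8D³N_a·k / G)^(1/4) = (8·105.0³·12·7.9 / (80.7×10³))^0.25
  = (10879)^0.25 = 10.2129 mm

10.2 mm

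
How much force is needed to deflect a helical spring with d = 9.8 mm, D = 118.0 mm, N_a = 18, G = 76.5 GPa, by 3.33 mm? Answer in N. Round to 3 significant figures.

9.93 N

k = Gd⁴/(8D³N_a) = (76.5×10³)(9.8⁴)/(8·118.0³·18) = 2.9823 N/mm
F = k·δ = 2.9823 × 3.33 = 9.9312 N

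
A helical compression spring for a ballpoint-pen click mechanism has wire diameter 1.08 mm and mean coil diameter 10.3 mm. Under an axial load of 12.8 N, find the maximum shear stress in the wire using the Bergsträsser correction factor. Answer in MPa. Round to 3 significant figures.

304 MPa

Spring index C = D/d = 10.3/1.08 = 9.5370
K_B = (4C+2)/(4C−3) = 40.148/35.148 = 1.1423
τ₀ = 8FD/(πd³) = 8·12.8·10.3/(π·1.08³) = 1054.72/3.9575 = 266.51 MPa
τ_max = K·τ₀ = 1.1423 × 266.51 = 304.42 MPa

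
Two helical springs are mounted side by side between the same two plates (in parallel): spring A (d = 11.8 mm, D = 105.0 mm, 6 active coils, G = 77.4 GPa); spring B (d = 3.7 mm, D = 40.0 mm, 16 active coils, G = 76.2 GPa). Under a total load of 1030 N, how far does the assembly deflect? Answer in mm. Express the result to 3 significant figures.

35.8 mm

k_A = Gd⁴/(8D³N_a) = (77.4×10³)(11.8⁴)/(8·105.0³·6) = 27.006 N/mm
k_B = Gd⁴/(8D³N_a) = (76.2×10³)(3.7⁴)/(8·40.0³·16) = 1.7433 N/mm
Parallel: k_eq = 27.006 + 1.7433 = 28.749 N/mm
δ = F/k_eq = 1030/28.749 = 35.827 mm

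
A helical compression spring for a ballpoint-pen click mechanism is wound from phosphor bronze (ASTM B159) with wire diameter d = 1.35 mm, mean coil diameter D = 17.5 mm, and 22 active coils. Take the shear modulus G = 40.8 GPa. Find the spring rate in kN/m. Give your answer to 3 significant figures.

k = Gd⁴/(8D³N_a) = (40.8×10³ × 1.35⁴) / (8 × 17.5³ × 22)
  = 135517 / 943250 = 0.14367 N/mm

0.144 kN/m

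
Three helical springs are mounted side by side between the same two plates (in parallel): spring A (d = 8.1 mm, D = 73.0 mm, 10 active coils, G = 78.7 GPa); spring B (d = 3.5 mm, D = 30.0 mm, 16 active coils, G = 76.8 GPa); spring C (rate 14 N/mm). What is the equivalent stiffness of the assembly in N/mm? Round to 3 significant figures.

k_A = Gd⁴/(8D³N_a) = (78.7×10³)(8.1⁴)/(8·73.0³·10) = 10.886 N/mm
k_B = Gd⁴/(8D³N_a) = (76.8×10³)(3.5⁴)/(8·30.0³·16) = 3.3347 N/mm
Parallel: k_eq = 10.886 + 3.3347 + 14 = 28.22 N/mm

28.2 N/mm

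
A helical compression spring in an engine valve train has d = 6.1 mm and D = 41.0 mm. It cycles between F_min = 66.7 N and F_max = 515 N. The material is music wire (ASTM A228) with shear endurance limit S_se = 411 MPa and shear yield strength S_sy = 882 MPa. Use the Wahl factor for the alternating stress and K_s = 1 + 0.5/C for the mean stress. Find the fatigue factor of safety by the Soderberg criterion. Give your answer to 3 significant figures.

2.13

C = D/d = 41.0/6.1 = 6.7213; K_W = (4C−1)/(4C−4)+0.615/C = 1.2226; K_s = 1+0.5/C = 1.0744
F_a = (F_max−F_min)/2 = 224.15 N; F_m = (F_max+F_min)/2 = 290.85 N
τ_a = K_W·8F_aD/(πd³) = 1.2226 × 103.1 = 126.05 MPa
τ_m = K_s·8F_mD/(πd³) = 1.0744 × 133.78 = 143.74 MPa
Soderberg: 1/n_f = τ_a/S_se + τ_m/S_sy = 126.05/411 + 143.74/882 = 0.30670 + 0.16297 = 0.46966
n_f = 1/0.46966 = 2.129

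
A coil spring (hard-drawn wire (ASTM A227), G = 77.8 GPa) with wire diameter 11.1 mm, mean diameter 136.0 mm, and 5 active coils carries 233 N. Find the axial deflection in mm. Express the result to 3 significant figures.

k = Gd⁴/(8D³N_a) = (77.8×10³)(11.1⁴)/(8·136.0³·5) = 11.738 N/mm
δ = F/k = 233 / 11.738 = 19.85 mm

19.9 mm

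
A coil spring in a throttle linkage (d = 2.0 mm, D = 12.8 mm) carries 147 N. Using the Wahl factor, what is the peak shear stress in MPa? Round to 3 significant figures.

740 MPa

Spring index C = D/d = 12.8/2.0 = 6.4000
K_W = (4C−1)/(4C−4) + 0.615/C = 24.600/21.600 + 0.0961 = 1.2350
τ₀ = 8FD/(πd³) = 8·147·12.8/(π·2.0³) = 15052.8/25.133 = 598.93 MPa
τ_max = K·τ₀ = 1.2350 × 598.93 = 739.67 MPa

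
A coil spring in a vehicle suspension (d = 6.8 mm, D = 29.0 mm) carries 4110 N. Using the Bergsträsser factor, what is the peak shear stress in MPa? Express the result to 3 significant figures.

Spring index C = D/d = 29.0/6.8 = 4.2647
K_B = (4C+2)/(4C−3) = 19.059/14.059 = 1.3556
τ₀ = 8FD/(πd³) = 8·4110·29.0/(π·6.8³) = 953520/987.82 = 965.28 MPa
τ_max = K·τ₀ = 1.3556 × 965.28 = 1308.6 MPa

1310 MPa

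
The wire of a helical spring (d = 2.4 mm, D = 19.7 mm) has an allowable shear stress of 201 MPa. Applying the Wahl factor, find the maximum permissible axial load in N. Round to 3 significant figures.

47.0 N

C = D/d = 19.7/2.4 = 8.2083
K_W = (4C−1)/(4C−4) + 0.615/C = 31.833/28.833 + 0.0749 = 1.1790
τ_max = K·8FD/(πd³) → F_max = τ_allow·πd³/(8DK)
F_max = 201·π·2.4³/(8·19.7·1.1790) = 8729.3/185.81 = 46.981 N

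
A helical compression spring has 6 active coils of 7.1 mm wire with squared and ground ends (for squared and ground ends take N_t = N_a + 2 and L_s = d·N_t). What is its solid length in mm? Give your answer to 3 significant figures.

56.8 mm

squared and ground ends: N_t = N_a + 2 = 6 + 2 = 8
L_s = d·N_t = 7.1 × 8 = 56.8 mm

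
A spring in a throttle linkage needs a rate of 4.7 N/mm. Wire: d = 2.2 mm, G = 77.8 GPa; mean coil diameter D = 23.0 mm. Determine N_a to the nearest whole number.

4

N_a = Gd⁴/(8D³k) = (77.8×10³ × 2.2⁴)/(8 × 23.0³ × 4.7)
    = 1.82251e+06 / 457479 = 3.984 → 4 coils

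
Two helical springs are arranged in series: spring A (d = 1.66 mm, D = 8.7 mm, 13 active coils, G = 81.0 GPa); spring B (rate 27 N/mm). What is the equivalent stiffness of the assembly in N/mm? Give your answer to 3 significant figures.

6.74 N/mm

k_A = Gd⁴/(8D³N_a) = (81.0×10³)(1.66⁴)/(8·8.7³·13) = 8.981 N/mm
Series: 1/k_eq = 1/8.981 + 1/27 = 0.14838; k_eq = 6.7393 N/mm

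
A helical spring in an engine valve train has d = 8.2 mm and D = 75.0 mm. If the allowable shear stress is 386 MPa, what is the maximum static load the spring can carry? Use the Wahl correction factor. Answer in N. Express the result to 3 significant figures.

961 N

C = D/d = 75.0/8.2 = 9.1463
K_W = (4C−1)/(4C−4) + 0.615/C = 35.585/32.585 + 0.0672 = 1.1593
τ_max = K·8FD/(πd³) → F_max = τ_allow·πd³/(8DK)
F_max = 386·π·8.2³/(8·75.0·1.1593) = 6.6862e+05/695.58 = 961.23 N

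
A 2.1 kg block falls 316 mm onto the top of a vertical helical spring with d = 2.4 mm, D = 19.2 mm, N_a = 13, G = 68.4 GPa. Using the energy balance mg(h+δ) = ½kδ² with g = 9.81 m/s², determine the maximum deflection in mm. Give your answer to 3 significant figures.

k = Gd⁴/(8D³N_a) = (68.4×10³)(2.4⁴)/(8·19.2³·13) = 3.0829 N/mm
W = mg = 2.1 × 9.81 = 20.601 N
½kδ² − Wδ − Wh = 0 → δ = (W + √(W² + 2kWh))/k
δ = (20.601 + √(424.4 + 40139.3))/3.0829 = (20.601 + 201.4)/3.0829 = 72.011 mm

72.0 mm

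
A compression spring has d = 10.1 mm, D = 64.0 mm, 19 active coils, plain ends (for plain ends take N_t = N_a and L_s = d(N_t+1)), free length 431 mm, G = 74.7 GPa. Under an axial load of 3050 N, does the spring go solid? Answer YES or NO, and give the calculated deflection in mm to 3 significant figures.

NO, δ = 156 mm

k = Gd⁴/(8D³N_a) = (74.7×10³)(10.1⁴)/(8·64.0³·19) = 19.508 N/mm
N_t = 19; L_s = 10.1·20 = 202 mm; δ_solid = L₀ − L_s = 431 − 202 = 229 mm
δ = F/k = 3050/19.508 = 156.34 mm
δ < δ_solid → spring does not go solid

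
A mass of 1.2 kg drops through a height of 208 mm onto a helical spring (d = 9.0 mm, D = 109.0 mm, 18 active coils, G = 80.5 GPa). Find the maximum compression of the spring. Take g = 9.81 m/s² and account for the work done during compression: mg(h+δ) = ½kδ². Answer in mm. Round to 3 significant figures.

45.9 mm

k = Gd⁴/(8D³N_a) = (80.5×10³)(9.0⁴)/(8·109.0³·18) = 2.8322 N/mm
W = mg = 1.2 × 9.81 = 11.772 N
½kδ² − Wδ − Wh = 0 → δ = (W + √(W² + 2kWh))/k
δ = (11.772 + √(138.58 + 13869.7))/2.8322 = (11.772 + 118.36)/2.8322 = 45.946 mm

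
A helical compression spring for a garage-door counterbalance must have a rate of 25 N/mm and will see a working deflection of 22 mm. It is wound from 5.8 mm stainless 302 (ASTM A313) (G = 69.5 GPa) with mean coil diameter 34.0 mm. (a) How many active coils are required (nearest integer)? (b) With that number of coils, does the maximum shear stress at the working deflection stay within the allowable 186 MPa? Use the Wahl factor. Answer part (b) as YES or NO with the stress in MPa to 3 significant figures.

(a) 10 coils; (b) NO, τ_max = 307 MPa

N_a = Gd⁴/(8D³k) = (69.5×10³)(5.8⁴)/(8·34.0³·25) = 10.01 → N_a = 10
Actual rate k = Gd⁴/(8D³·10) = 25.013 N/mm
Working load F = kδ = 25.013·22 = 550.29 N
C = 34.0/5.8 = 5.8621; K_W = (4C−1)/(4C−4)+0.615/C = 1.2592
τ_max = K_W·8FD/(πd³) = 1.2592·244.19 = 307.48 MPa
τ_max > 186 MPa → exceeds allowable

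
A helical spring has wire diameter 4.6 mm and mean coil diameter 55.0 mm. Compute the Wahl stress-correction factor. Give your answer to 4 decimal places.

C = D/d = 55.0/4.6 = 11.9565
K_W = (4C−1)/(4C−4) + 0.615/C = 46.826/43.826 + 0.0514 = 1.1199

1.1199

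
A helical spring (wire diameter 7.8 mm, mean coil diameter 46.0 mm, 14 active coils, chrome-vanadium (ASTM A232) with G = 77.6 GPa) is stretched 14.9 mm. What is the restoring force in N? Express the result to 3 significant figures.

393 N

k = Gd⁴/(8D³N_a) = (77.6×10³)(7.8⁴)/(8·46.0³·14) = 26.348 N/mm
F = k·δ = 26.348 × 14.9 = 392.59 N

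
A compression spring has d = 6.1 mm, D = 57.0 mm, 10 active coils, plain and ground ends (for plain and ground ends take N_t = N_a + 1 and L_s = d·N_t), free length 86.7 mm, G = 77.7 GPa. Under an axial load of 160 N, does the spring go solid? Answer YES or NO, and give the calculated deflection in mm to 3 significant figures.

k = Gd⁴/(8D³N_a) = (77.7×10³)(6.1⁴)/(8·57.0³·10) = 7.2615 N/mm
N_t = 11; L_s = 6.1·11 = 67.1 mm; δ_solid = L₀ − L_s = 86.7 − 67.1 = 19.6 mm
δ = F/k = 160/7.2615 = 22.034 mm
δ ≥ δ_solid → spring goes solid

YES, δ = 22.0 mm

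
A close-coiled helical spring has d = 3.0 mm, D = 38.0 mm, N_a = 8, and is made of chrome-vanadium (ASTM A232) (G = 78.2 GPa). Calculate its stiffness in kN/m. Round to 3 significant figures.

1.80 kN/m

k = Gd⁴/(8D³N_a) = (78.2×10³ × 3.0⁴) / (8 × 38.0³ × 8)
  = 6.3342e+06 / 3.51181e+06 = 1.8037 N/mm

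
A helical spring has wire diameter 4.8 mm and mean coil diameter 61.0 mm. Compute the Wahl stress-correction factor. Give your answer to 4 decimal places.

C = D/d = 61.0/4.8 = 12.7083
K_W = (4C−1)/(4C−4) + 0.615/C = 49.833/46.833 + 0.0484 = 1.1125

1.1125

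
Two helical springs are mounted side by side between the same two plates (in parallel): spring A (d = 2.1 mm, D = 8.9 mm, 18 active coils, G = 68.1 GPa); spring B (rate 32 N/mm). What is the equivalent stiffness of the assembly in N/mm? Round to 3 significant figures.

k_A = Gd⁴/(8D³N_a) = (68.1×10³)(2.1⁴)/(8·8.9³·18) = 13.046 N/mm
Parallel: k_eq = 13.046 + 32 = 45.046 N/mm

45.0 N/mm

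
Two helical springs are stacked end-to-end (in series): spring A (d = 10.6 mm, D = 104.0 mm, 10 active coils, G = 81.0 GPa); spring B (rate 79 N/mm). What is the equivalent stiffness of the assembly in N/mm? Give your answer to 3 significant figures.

9.93 N/mm

k_A = Gd⁴/(8D³N_a) = (81.0×10³)(10.6⁴)/(8·104.0³·10) = 11.364 N/mm
Series: 1/k_eq = 1/11.364 + 1/79 = 0.10066; k_eq = 9.9346 N/mm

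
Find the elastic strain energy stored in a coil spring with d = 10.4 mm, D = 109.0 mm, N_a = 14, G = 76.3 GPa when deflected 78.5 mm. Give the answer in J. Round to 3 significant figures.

19.0 J

k = Gd⁴/(8D³N_a) = (76.3×10³)(10.4⁴)/(8·109.0³·14) = 6.154 N/mm
U = ½kδ² = 0.5 × 6.154 × 78.5² = 18961 N·mm = 18.961 J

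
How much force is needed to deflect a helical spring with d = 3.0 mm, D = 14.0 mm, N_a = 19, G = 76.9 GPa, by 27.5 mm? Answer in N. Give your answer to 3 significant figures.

411 N

k = Gd⁴/(8D³N_a) = (76.9×10³)(3.0⁴)/(8·14.0³·19) = 14.934 N/mm
F = k·δ = 14.934 × 27.5 = 410.69 N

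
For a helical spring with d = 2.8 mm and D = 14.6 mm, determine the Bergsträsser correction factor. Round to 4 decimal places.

1.2800

C = D/d = 14.6/2.8 = 5.2143
K_B = (4C+2)/(4C−3) = 22.857/17.857 = 1.2800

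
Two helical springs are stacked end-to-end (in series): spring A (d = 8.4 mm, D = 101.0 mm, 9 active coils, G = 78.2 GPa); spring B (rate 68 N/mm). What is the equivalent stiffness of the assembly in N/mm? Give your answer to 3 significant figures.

4.87 N/mm

k_A = Gd⁴/(8D³N_a) = (78.2×10³)(8.4⁴)/(8·101.0³·9) = 5.2484 N/mm
Series: 1/k_eq = 1/5.2484 + 1/68 = 0.20524; k_eq = 4.8723 N/mm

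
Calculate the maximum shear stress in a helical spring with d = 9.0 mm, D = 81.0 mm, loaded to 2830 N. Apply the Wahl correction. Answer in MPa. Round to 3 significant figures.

Spring index C = D/d = 81.0/9.0 = 9.0000
K_W = (4C−1)/(4C−4) + 0.615/C = 35.000/32.000 + 0.0683 = 1.1621
τ₀ = 8FD/(πd³) = 8·2830·81.0/(π·9.0³) = 1.83384e+06/2290.2 = 800.73 MPa
τ_max = K·τ₀ = 1.1621 × 800.73 = 930.51 MPa

931 MPa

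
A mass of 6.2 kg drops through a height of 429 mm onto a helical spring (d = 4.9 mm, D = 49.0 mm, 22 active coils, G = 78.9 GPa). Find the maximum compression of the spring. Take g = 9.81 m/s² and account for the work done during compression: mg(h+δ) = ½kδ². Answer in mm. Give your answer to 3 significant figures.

k = Gd⁴/(8D³N_a) = (78.9×10³)(4.9⁴)/(8·49.0³·22) = 2.1966 N/mm
W = mg = 6.2 × 9.81 = 60.822 N
½kδ² − Wδ − Wh = 0 → δ = (W + √(W² + 2kWh))/k
δ = (60.822 + √(3699.3 + 114633))/2.1966 = (60.822 + 343.99)/2.1966 = 184.29 mm

184 mm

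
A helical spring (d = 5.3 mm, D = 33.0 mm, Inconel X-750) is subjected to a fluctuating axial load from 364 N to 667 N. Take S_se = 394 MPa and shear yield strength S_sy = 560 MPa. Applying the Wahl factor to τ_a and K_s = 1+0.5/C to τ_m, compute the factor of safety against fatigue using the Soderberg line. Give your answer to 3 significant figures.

1.20

C = D/d = 33.0/5.3 = 6.2264; K_W = (4C−1)/(4C−4)+0.615/C = 1.2423; K_s = 1+0.5/C = 1.0803
F_a = (F_max−F_min)/2 = 151.5 N; F_m = (F_max+F_min)/2 = 515.5 N
τ_a = K_W·8F_aD/(πd³) = 1.2423 × 85.514 = 106.23 MPa
τ_m = K_s·8F_mD/(πd³) = 1.0803 × 290.97 = 314.34 MPa
Soderberg: 1/n_f = τ_a/S_se + τ_m/S_sy = 106.23/394 + 314.34/560 = 0.26963 + 0.56132 = 0.83095
n_f = 1/0.83095 = 1.203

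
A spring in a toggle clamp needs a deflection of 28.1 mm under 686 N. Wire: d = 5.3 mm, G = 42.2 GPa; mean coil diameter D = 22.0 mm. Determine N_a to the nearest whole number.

Required rate k = F/δ = 686/28.1 = 24.413 N/mm
N_a = Gd⁴/(8D³k) = (42.2×10³ × 5.3⁴)/(8 × 22.0³ × 24.413)
    = 3.32978e+07 / 2.07958e+06 = 16.01 → 16 coils

16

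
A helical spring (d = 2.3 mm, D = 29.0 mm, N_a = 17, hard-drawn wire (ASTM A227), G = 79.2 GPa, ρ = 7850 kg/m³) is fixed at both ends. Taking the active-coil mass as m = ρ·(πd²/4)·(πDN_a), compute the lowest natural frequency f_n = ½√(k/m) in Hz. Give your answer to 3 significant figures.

k = Gd⁴/(8D³N_a) = (79.2×10³)(2.3⁴)/(8·29.0³·17) = 0.6682 N/mm = 668.2 N/m
Wire length L = πDN_a = π·29.0·17 = 1548.8 mm
m = ρ·(πd²/4)·L = 7850 × 4.1548×10⁻⁶ m² × 1.5488 m = 0.050514 kg
f_n = ½√(k/m) = 0.5·√(668.2/0.050514) = 0.5·√(13228) = 57.506 Hz

57.5 Hz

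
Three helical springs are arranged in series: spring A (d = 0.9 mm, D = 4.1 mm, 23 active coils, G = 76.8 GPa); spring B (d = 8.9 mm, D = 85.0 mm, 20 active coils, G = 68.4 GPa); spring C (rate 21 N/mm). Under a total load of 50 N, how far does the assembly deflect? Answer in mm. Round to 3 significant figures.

26.4 mm

k_A = Gd⁴/(8D³N_a) = (76.8×10³)(0.9⁴)/(8·4.1³·23) = 3.9734 N/mm
k_B = Gd⁴/(8D³N_a) = (68.4×10³)(8.9⁴)/(8·85.0³·20) = 4.3676 N/mm
Series: 1/k_eq = 1/3.9734 + 1/4.3676 + 1/21 = 0.52825; k_eq = 1.893 N/mm
δ = F/k_eq = 50/1.893 = 26.413 mm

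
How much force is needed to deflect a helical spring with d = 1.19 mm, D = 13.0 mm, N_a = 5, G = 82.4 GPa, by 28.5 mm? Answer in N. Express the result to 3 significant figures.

53.6 N

k = Gd⁴/(8D³N_a) = (82.4×10³)(1.19⁴)/(8·13.0³·5) = 1.8803 N/mm
F = k·δ = 1.8803 × 28.5 = 53.588 N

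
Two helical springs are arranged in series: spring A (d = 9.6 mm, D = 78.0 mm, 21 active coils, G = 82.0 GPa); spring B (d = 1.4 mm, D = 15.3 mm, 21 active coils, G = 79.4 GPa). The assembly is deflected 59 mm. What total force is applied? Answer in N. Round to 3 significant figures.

28.3 N

k_A = Gd⁴/(8D³N_a) = (82.0×10³)(9.6⁴)/(8·78.0³·21) = 8.7359 N/mm
k_B = Gd⁴/(8D³N_a) = (79.4×10³)(1.4⁴)/(8·15.3³·21) = 0.50693 N/mm
Series: 1/k_eq = 1/8.7359 + 1/0.50693 = 2.0871; k_eq = 0.47913 N/mm
F = k_eq·δ = 0.47913·59 = 28.269 N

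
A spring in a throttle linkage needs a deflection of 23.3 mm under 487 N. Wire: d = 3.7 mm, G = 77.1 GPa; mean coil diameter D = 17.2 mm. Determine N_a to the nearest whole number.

Required rate k = F/δ = 487/23.3 = 20.901 N/mm
N_a = Gd⁴/(8D³k) = (77.1×10³ × 3.7⁴)/(8 × 17.2³ × 20.901)
    = 1.44498e+07 / 850841 = 16.98 → 17 coils

17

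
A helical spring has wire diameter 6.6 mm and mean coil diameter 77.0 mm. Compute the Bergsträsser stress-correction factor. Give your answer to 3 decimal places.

1.115

C = D/d = 77.0/6.6 = 11.6667
K_B = (4C+2)/(4C−3) = 48.667/43.667 = 1.1145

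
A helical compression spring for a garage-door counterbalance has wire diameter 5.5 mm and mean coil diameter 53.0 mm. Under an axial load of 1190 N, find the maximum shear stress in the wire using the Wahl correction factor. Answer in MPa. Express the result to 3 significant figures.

Spring index C = D/d = 53.0/5.5 = 9.6364
K_W = (4C−1)/(4C−4) + 0.615/C = 37.545/34.545 + 0.0638 = 1.1507
τ₀ = 8FD/(πd³) = 8·1190·53.0/(π·5.5³) = 504560/522.68 = 965.33 MPa
τ_max = K·τ₀ = 1.1507 × 965.33 = 1110.8 MPa

1110 MPa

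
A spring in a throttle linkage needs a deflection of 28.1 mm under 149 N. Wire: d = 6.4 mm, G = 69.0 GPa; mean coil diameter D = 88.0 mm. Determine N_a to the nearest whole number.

4

Required rate k = F/δ = 149/28.1 = 5.3025 N/mm
N_a = Gd⁴/(8D³k) = (69.0×10³ × 6.4⁴)/(8 × 88.0³ × 5.3025)
    = 1.15763e+08 / 2.8908e+07 = 4.005 → 4 coils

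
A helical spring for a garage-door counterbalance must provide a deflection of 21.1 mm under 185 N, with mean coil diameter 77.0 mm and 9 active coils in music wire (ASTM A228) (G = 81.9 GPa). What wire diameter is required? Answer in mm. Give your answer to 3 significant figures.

7.70 mm

Required rate k = F/δ = 185/21.1 = 8.7678 N/mm
d = (8D³N_a·k / G)^(1/4) = (8·77.0³·9·8.7678 / (81.9×10³))^0.25
  = (3518.9)^0.25 = 7.7020 mm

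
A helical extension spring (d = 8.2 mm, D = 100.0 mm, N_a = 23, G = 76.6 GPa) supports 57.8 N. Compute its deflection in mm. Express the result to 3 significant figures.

30.7 mm

k = Gd⁴/(8D³N_a) = (76.6×10³)(8.2⁴)/(8·100.0³·23) = 1.8822 N/mm
δ = F/k = 57.8 / 1.8822 = 30.709 mm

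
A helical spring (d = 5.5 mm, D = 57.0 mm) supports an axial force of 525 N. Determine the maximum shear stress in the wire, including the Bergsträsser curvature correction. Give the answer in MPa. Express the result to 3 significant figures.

518 MPa

Spring index C = D/d = 57.0/5.5 = 10.3636
K_B = (4C+2)/(4C−3) = 43.455/38.455 = 1.1300
τ₀ = 8FD/(πd³) = 8·525·57.0/(π·5.5³) = 239400/522.68 = 458.02 MPa
τ_max = K·τ₀ = 1.1300 × 458.02 = 517.58 MPa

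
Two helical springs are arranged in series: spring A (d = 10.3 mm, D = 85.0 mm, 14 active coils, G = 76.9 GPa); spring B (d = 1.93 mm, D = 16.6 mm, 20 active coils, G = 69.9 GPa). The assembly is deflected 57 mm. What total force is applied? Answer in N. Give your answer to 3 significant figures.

68.3 N

k_A = Gd⁴/(8D³N_a) = (76.9×10³)(10.3⁴)/(8·85.0³·14) = 12.583 N/mm
k_B = Gd⁴/(8D³N_a) = (69.9×10³)(1.93⁴)/(8·16.6³·20) = 1.3251 N/mm
Series: 1/k_eq = 1/12.583 + 1/1.3251 = 0.83411; k_eq = 1.1989 N/mm
F = k_eq·δ = 1.1989·57 = 68.337 N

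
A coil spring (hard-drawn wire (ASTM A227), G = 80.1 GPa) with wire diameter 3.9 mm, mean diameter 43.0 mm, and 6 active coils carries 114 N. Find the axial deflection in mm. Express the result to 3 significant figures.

k = Gd⁴/(8D³N_a) = (80.1×10³)(3.9⁴)/(8·43.0³·6) = 4.8556 N/mm
δ = F/k = 114 / 4.8556 = 23.478 mm

23.5 mm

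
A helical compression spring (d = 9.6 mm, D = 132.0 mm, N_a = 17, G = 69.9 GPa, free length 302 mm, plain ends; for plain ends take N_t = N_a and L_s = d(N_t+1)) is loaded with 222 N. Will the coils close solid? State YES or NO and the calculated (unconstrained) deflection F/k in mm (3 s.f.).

NO, δ = 117 mm

k = Gd⁴/(8D³N_a) = (69.9×10³)(9.6⁴)/(8·132.0³·17) = 1.898 N/mm
N_t = 17; L_s = 9.6·18 = 172.8 mm; δ_solid = L₀ − L_s = 302 − 172.8 = 129.2 mm
δ = F/k = 222/1.898 = 116.96 mm
δ < δ_solid → spring does not go solid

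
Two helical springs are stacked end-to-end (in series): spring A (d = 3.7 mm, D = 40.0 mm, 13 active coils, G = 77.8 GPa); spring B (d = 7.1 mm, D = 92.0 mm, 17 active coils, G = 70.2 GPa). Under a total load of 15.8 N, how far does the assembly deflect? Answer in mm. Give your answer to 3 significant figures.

k_A = Gd⁴/(8D³N_a) = (77.8×10³)(3.7⁴)/(8·40.0³·13) = 2.1907 N/mm
k_B = Gd⁴/(8D³N_a) = (70.2×10³)(7.1⁴)/(8·92.0³·17) = 1.6845 N/mm
Series: 1/k_eq = 1/2.1907 + 1/1.6845 = 1.0501; k_eq = 0.95226 N/mm
δ = F/k_eq = 15.8/0.95226 = 16.592 mm

16.6 mm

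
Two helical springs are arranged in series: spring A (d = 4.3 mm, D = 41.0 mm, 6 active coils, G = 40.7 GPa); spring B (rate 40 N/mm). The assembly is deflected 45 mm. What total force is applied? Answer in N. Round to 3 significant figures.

k_A = Gd⁴/(8D³N_a) = (40.7×10³)(4.3⁴)/(8·41.0³·6) = 4.2061 N/mm
Series: 1/k_eq = 1/4.2061 + 1/40 = 0.26275; k_eq = 3.8059 N/mm
F = k_eq·δ = 3.8059·45 = 171.26 N

171 N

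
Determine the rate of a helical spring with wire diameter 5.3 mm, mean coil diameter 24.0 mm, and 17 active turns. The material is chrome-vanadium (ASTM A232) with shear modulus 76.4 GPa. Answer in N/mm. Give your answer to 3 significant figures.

32.1 N/mm

k = Gd⁴/(8D³N_a) = (76.4×10³ × 5.3⁴) / (8 × 24.0³ × 17)
  = 6.02833e+07 / 1.88006e+06 = 32.064 N/mm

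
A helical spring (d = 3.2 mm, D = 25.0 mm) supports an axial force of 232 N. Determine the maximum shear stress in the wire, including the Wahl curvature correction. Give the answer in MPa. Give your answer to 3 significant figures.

Spring index C = D/d = 25.0/3.2 = 7.8125
K_W = (4C−1)/(4C−4) + 0.615/C = 30.250/27.250 + 0.0787 = 1.1888
τ₀ = 8FD/(πd³) = 8·232·25.0/(π·3.2³) = 46400/102.94 = 450.73 MPa
τ_max = K·τ₀ = 1.1888 × 450.73 = 535.84 MPa

536 MPa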